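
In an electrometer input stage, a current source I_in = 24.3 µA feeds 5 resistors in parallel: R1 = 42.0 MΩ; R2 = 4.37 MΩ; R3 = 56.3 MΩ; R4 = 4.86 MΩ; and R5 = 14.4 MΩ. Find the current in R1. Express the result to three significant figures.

ΣG = 1/42.0 + 1/4.37 + 1/56.3 + 1/4.86 + 1/14.4 = 0.5456.
Current divider: I(R1) = I_in · G_k/ΣG = 24.3 × (0.02381/0.5456) = 24.3 × 0.04364 = 1.060 µA.

I ≈ 1.06 µA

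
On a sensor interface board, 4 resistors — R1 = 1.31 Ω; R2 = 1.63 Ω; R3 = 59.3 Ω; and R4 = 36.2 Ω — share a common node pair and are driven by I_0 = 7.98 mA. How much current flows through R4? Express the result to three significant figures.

I ≈ 0.155 mA

Conductances: ΣG = 1/1.31 + 1/1.63 + 1/59.3 + 1/36.2 = 1.421 (1/Ω).
By the current-divider rule, I = I_0 · G_k/ΣG = 7.98 × 0.01944 = 0.1551 mA.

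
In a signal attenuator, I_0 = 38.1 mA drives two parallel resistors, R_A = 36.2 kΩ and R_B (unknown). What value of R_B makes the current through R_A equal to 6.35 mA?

R_B ≈ 7.24 kΩ

In a two-way split, I_A/I_0 = R_B/(R_A + R_B).
6.35/38.1 = R_B/(R_A + R_B) → R_B = R_A · (0.1667)/(1 − 0.1667) = 36.2 × 0.2000 = 7.240 kΩ.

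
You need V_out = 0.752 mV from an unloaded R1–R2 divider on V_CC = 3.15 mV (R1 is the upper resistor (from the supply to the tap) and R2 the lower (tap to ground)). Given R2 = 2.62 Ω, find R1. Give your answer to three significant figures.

The divider ratio is R2/(R1+R2) = 0.752/3.15 = 0.2387.
So R1 = R2 · (V_CC/V_out − 1) = 2.62 × (3.15/0.752 − 1) = 2.62 × 3.189 = 8.355 Ω.

R1 ≈ 8.35 Ω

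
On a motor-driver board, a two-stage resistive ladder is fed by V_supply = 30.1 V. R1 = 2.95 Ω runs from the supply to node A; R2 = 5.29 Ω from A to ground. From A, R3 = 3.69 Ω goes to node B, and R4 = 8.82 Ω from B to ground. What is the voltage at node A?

V_A ≈ 16.8 V

The second stage (R3 + R4 = 12.51 Ω) loads node A in parallel with R2.
Effective lower resistance at A: R2 ‖ 12.51 = 3.718 Ω.
V_A = 30.1 × 3.718/(2.95 + 3.718) = 16.78 V.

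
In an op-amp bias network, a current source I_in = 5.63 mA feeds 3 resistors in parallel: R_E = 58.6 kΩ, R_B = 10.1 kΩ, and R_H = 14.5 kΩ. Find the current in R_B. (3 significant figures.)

I ≈ 3.01 mA

ΣG = 1/58.6 + 1/10.1 + 1/14.5 = 0.1850.
By the current-divider rule, I = I_in · G_k/ΣG = 5.63 × 0.5351 = 3.012 mA.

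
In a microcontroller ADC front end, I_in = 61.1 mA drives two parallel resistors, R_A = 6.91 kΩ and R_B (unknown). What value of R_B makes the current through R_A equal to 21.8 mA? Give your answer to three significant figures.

In a two-way split, I_A/I_in = R_B/(R_A + R_B).
With f = 0.3568, R_B = R_A · f/(1−f) = 6.91 × 0.5547 = 3.833 kΩ.

R_B ≈ 3.83 kΩ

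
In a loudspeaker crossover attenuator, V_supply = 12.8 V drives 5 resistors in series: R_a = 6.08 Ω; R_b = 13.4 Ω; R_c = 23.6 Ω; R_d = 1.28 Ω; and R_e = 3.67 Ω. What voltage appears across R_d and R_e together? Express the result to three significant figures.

V ≈ 1.32 V

ΣR = 6.08 + 13.4 + 23.6 + 1.28 + 3.67 = 48.03 Ω.
R_{R_d..R_e} = 1.28 + 3.67 = 4.950 Ω.
V = V_supply · R/ΣR = 12.8 × 0.1031 = 1.319 V.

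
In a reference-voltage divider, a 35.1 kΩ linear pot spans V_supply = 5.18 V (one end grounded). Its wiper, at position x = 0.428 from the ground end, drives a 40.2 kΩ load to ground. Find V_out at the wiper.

The pot divides into 20.08 kΩ above the wiper and 15.02 kΩ below.
R_L loads the lower segment: effective lower R = 10.94 kΩ.
V_out = 5.18 × 10.94/(20.08 + 10.94) = 1.827 V.
(Unloaded: V_out = x·V_supply = 2.22 V.)

V_out ≈ 1.83 V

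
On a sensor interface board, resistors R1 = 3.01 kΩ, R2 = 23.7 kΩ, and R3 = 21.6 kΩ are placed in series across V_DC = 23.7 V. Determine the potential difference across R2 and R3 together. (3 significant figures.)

Series total: ΣR = 3.01 + 23.7 + 21.6 = 48.31 kΩ.
R_{R2..R3} = 23.7 + 21.6 = 45.30 kΩ.
By the voltage-divider rule, V = 23.7 × 45.30/48.31 = 22.22 V.

V ≈ 22.2 V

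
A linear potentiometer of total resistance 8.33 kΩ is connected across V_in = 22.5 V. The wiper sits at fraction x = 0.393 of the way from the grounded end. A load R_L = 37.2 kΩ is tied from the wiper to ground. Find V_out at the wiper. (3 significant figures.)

The pot divides into 5.056 kΩ above the wiper and 3.274 kΩ below.
R_L loads the lower segment: effective lower R = 3.009 kΩ.
Then V_out = V_in · 3.009/(5.056 + 3.009) = 8.394 V.
(Unloaded: V_out = x·V_in = 8.84 V.)

V_out ≈ 8.39 V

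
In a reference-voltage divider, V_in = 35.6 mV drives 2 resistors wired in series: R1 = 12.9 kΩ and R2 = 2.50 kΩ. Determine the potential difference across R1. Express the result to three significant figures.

V ≈ 29.8 mV

Series total: ΣR = 12.9 + 2.50 = 15.40 kΩ.
V = V_in · R/ΣR = 35.6 × 0.8377 = 29.82 mV.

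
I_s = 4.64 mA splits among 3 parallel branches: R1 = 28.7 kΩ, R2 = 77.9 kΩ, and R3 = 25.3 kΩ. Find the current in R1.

Total conductance ΣG = 1/28.7 + 1/77.9 + 1/25.3 = 0.08721 (units of 1/kΩ).
By the current-divider rule, I = I_s · G_k/ΣG = 4.64 × 0.3996 = 1.854 mA.

I ≈ 1.85 mA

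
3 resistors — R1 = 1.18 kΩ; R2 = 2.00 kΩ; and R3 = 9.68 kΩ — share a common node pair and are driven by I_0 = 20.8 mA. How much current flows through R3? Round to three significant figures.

ΣG = 1/1.18 + 1/2.00 + 1/9.68 = 1.451.
By the current-divider rule, I = I_0 · G_k/ΣG = 20.8 × 0.07121 = 1.481 mA.

I ≈ 1.48 mA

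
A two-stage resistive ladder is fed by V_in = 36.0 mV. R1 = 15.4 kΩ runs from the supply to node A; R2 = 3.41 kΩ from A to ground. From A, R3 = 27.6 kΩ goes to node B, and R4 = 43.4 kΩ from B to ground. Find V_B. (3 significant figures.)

Looking into the second stage from A: R3 + R4 = 71.00 kΩ appears in parallel with R2.
Effective lower resistance at A: R2 ‖ 71.00 = 3.254 kΩ.
First divider: V_A = V_in · 3.254/(15.4 + 3.254) = 6.279 mV.
Stage 2 is unloaded, so V_B = V_A · R4/(R3+R4) = 6.279 × 43.4/71.00 = 3.838 mV.

V_B ≈ 3.84 mV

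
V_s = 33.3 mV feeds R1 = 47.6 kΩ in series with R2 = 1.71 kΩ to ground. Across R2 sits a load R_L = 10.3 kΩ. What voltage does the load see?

R2 ‖ R_L = (1.71 × 10.3)/(1.71 + 10.3) = 1.467 kΩ.
Now apply the divider: V_out = 33.3 × 0.02989 = 0.9953 mV.
(Unloaded it would be 1.15 mV; the load pulls it down.)

V_out ≈ 0.995 mV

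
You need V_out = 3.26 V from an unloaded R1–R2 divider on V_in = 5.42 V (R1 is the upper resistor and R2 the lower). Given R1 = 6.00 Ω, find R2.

R2 ≈ 9.06 Ω

The divider ratio is R2/(R1+R2) = 3.26/5.42 = 0.6015.
R2 = R1 · 0.6015/(1 − 0.6015) = 9.056 Ω.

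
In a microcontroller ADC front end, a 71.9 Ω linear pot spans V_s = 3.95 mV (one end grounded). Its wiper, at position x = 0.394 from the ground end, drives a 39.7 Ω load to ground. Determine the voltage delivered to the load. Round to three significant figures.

Split the track: R_lower = x·R_p = 28.33 Ω, R_upper = (1−x)·R_p = 43.57 Ω.
(x·R_p) ‖ R_L = 16.53 Ω.
Then V_out = V_s · 16.53/(43.57 + 16.53) = 1.086 mV.

V_out ≈ 1.09 mV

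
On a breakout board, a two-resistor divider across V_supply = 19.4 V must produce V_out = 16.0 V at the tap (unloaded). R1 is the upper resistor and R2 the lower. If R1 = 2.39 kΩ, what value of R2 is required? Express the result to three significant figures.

R2 ≈ 11.2 kΩ

The divider ratio is R2/(R1+R2) = 16.0/19.4 = 0.8247.
R2 = R1 · 0.8247/(1 − 0.8247) = 11.25 kΩ.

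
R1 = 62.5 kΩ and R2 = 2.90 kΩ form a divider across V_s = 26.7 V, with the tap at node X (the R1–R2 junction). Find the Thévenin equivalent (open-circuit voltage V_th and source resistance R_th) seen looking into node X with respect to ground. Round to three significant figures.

V_th ≈ 1.18 V, R_th ≈ 2.77 kΩ

With X open, the divider is unloaded: V_th = 26.7 × 2.90/65.40 = 1.184 V.
With V_s suppressed (replaced by a short), R_th = R1 ‖ R2 = (62.50 × 2.90)/(62.50 + 2.90) = 2.771 kΩ.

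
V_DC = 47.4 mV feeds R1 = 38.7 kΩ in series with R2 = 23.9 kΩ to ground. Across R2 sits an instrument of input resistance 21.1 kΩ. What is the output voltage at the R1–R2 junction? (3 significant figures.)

V_out ≈ 10.6 mV

First combine the lower leg with the load: R2 ‖ R_L = 11.21 kΩ.
Then V_out = V_DC · R2'/(R1 + R2') = 47.4 × 11.21/49.91 = 10.64 mV.
(Unloaded it would be 18.1 mV; the load pulls it down.)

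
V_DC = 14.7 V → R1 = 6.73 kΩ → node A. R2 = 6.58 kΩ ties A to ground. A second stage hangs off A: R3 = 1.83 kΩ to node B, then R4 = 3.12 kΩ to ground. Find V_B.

Looking into the second stage from A: R3 + R4 = 4.950 kΩ appears in parallel with R2.
R2 ‖ (R3+R4) = 2.825 kΩ.
So V_A = 14.7 × 0.2956 = 4.346 V.
Stage 2 is unloaded, so V_B = V_A · R4/(R3+R4) = 4.346 × 3.12/4.950 = 2.739 V.

V_B ≈ 2.74 V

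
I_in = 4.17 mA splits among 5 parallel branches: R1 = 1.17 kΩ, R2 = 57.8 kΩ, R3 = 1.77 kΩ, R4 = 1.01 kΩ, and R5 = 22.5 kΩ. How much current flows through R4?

Conductances: ΣG = 1/1.17 + 1/57.8 + 1/1.77 + 1/1.01 + 1/22.5 = 2.472 (1/kΩ).
Current divider: I(R4) = I_in · G_k/ΣG = 4.17 × (0.9901/2.472) = 4.17 × 0.4006 = 1.671 mA.

I ≈ 1.67 mA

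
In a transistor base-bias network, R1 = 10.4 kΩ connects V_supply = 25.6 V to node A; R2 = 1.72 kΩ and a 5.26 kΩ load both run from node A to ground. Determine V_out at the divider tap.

V_out ≈ 2.84 V

First combine the lower leg with the load: R2 ‖ R_L = 1.296 kΩ.
Now apply the divider: V_out = 25.6 × 0.1108 = 2.837 V.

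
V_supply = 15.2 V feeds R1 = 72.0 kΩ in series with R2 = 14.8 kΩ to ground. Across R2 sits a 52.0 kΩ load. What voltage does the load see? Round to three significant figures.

First combine the lower leg with the load: R2 ‖ R_L = 11.52 kΩ.
Now apply the divider: V_out = 15.2 × 0.1379 = 2.097 V.

V_out ≈ 2.10 V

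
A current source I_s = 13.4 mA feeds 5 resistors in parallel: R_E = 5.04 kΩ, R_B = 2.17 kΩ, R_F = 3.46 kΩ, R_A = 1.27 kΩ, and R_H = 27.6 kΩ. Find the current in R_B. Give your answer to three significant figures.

I ≈ 3.49 mA

ΣG = 1/5.04 + 1/2.17 + 1/3.46 + 1/1.27 + 1/27.6 = 1.772.
By the current-divider rule, I = I_s · G_k/ΣG = 13.4 × 0.2601 = 3.485 mA.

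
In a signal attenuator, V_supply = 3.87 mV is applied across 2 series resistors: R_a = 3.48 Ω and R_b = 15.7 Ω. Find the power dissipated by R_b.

P ≈ 0.639 µW

The common current is I = 3.87/19.18 = 0.2018 mA.
V(R_b) = I·R = 3.168 mV; P = V·I = 3.168 × 0.2018 = 0.6392 µW.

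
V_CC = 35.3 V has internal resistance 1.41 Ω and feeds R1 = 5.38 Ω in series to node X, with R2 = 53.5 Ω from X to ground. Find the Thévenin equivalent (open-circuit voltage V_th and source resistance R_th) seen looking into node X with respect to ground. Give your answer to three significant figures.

R1' = 1.41 + 5.38 = 6.790 Ω (source resistance + R1).
V_th is the unloaded tap voltage: V_CC · R2/(R1'+R2) = 35.3 × 0.8874 = 31.32 V.
With V_CC suppressed (replaced by a short), R_th = R1' ‖ R2 = (6.790 × 53.5)/(6.790 + 53.5) = 6.025 Ω.

V_th ≈ 31.3 V, R_th ≈ 6.03 Ω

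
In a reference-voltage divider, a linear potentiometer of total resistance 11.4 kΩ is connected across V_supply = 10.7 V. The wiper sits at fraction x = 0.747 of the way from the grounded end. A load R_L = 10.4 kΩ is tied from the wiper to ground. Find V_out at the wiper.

Split the track: R_lower = x·R_p = 8.516 kΩ, R_upper = (1−x)·R_p = 2.884 kΩ.
Lower segment in parallel with the load: 8.516 ‖ 10.4 = 4.682 kΩ.
V_out = 10.7 × 4.682/(2.884 + 4.682) = 6.621 V.
(Unloaded: V_out = x·V_supply = 7.99 V.)

V_out ≈ 6.62 V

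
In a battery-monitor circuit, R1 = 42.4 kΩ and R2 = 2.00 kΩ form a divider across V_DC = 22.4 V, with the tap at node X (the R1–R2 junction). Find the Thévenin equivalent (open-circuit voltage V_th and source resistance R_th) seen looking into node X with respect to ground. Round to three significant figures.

V_th ≈ 1.01 V, R_th ≈ 1.91 kΩ

With X open, the divider is unloaded: V_th = 22.4 × 2.00/44.40 = 1.009 V.
Zeroing V_DC shorts the top of R1 to ground, so R_th = R1 ‖ R2 = 1.910 kΩ.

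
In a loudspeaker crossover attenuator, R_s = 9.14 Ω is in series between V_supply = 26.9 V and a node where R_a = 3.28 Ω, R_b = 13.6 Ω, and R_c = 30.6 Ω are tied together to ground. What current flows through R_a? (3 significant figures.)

I ≈ 1.72 A

Combine the parallel branches: R_p = (1/3.28 + 1/13.6 + 1/30.6)⁻¹ = 2.433 Ω.
V_A by voltage divider: V_A = 26.9 × 2.433/(9.14 + 2.433) = 5.654 V.
Branch current I = V_A/R_a = 5.654/3.28 = 1.724 A.
(Equivalently: I_total = 2.324 A, then current-divider fraction G_k/ΣG = 0.7416.)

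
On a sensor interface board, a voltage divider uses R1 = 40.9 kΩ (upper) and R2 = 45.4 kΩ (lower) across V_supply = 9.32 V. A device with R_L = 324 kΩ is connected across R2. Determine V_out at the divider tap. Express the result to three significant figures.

The load sits in parallel with R2, giving an effective lower resistance R2' = R2·R_L/(R2+R_L) = 39.82 kΩ.
Now apply the divider: V_out = 9.32 × 0.4933 = 4.598 V.
(Unloaded it would be 4.90 V; the load pulls it down.)

V_out ≈ 4.60 V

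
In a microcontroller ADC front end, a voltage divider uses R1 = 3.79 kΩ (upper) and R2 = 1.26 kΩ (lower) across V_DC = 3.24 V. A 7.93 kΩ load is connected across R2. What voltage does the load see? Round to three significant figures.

V_out ≈ 0.722 V

The load sits in parallel with R2, giving an effective lower resistance R2' = R2·R_L/(R2+R_L) = 1.087 kΩ.
Then V_out = V_DC · R2'/(R1 + R2') = 3.24 × 1.087/4.877 = 0.7223 V.
(Unloaded it would be 0.808 V; the load pulls it down.)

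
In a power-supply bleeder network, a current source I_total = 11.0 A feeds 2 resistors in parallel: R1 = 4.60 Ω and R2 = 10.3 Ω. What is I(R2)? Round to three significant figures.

Two-branch current divider: I_k = I_total · R_other/(R_1 + R_2).
I(R2) = 11.0 × 4.60/(4.60 + 10.3) = 11.0 × 0.3087 = 3.396 A.

I ≈ 3.40 A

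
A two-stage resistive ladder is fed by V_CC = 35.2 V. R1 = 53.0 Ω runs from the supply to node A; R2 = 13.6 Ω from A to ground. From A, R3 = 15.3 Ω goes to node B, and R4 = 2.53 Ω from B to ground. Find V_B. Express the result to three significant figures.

V_B ≈ 0.635 V

Looking into the second stage from A: R3 + R4 = 17.83 Ω appears in parallel with R2.
Effective lower resistance at A: R2 ‖ 17.83 = 7.715 Ω.
So V_A = 35.2 × 0.1271 = 4.473 V.
Stage 2 is unloaded, so V_B = V_A · R4/(R3+R4) = 4.473 × 2.53/17.83 = 0.6347 V.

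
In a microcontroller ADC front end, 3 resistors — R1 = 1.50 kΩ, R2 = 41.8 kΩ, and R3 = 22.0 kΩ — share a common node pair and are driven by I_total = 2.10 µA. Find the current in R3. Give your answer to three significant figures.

Total conductance ΣG = 1/1.50 + 1/41.8 + 1/22.0 = 0.7360 (units of 1/kΩ).
R3 takes the fraction G_k/ΣG = 0.04545/0.7360 = 0.06176, so I = 2.10 × 0.06176 = 0.1297 µA.

I ≈ 0.130 µA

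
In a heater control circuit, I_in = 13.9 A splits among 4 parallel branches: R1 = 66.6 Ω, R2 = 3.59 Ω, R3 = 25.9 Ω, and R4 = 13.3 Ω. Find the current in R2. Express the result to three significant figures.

ΣG = 1/66.6 + 1/3.59 + 1/25.9 + 1/13.3 = 0.4074.
R2 takes the fraction G_k/ΣG = 0.2786/0.4074 = 0.6838, so I = 13.9 × 0.6838 = 9.505 A.

I ≈ 9.50 A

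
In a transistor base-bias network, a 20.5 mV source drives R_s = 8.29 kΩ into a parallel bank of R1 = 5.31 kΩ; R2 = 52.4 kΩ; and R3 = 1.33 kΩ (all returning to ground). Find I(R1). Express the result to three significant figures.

Combine the parallel branches: R_p = (1/5.31 + 1/52.4 + 1/1.33)⁻¹ = 1.042 kΩ.
Node voltage V_A = V_DC · R_p/(R_s + R_p) = 20.5 × 0.1117 = 2.290 mV.
I(R1) = V_A / R1 = 2.290/5.31 = 0.4312 µA.
(Equivalently: I_total = 2.197 µA, then current-divider fraction G_k/ΣG = 0.1963.)

I ≈ 0.431 µA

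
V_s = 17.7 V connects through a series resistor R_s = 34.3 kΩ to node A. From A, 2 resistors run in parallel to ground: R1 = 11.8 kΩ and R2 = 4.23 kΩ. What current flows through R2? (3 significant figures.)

I ≈ 0.348 mA

Combine the parallel branches: R_p = (1/11.8 + 1/4.23)⁻¹ = 3.114 kΩ.
Node voltage V_A = V_s · R_p/(R_s + R_p) = 17.7 × 0.08323 = 1.473 V.
Branch current I = V_A/R2 = 1.473/4.23 = 0.3482 mA.
(Check via current divider: I_total = 0.4731 mA; share G_k/ΣG = 0.7361 → same result.)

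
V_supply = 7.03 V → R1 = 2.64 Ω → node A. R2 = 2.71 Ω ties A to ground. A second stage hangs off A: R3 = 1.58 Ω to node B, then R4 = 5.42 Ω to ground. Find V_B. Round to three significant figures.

V_B ≈ 2.31 V

The second stage (R3 + R4 = 7.000 Ω) loads node A in parallel with R2.
Effective lower resistance at A: R2 ‖ 7.000 = 1.954 Ω.
First divider: V_A = V_supply · 1.954/(2.64 + 1.954) = 2.990 V.
V_B = V_A × 0.7743 = 2.315 V.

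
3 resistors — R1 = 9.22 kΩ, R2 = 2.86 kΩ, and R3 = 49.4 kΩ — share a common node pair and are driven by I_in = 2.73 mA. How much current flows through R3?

I ≈ 0.116 mA

ΣG = 1/9.22 + 1/2.86 + 1/49.4 = 0.4784.
By the current-divider rule, I = I_in · G_k/ΣG = 2.73 × 0.04232 = 0.1155 mA.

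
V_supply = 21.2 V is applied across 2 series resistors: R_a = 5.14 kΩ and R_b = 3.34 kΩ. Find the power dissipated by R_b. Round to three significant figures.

P ≈ 20.9 mW

The common current is I = 21.2/8.480 = 2.500 mA.
P = I²R = 6.250 × 3.34 = 20.88 mW.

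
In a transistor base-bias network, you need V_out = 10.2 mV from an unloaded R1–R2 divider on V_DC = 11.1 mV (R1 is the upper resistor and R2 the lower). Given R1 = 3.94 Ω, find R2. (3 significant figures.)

R2 ≈ 44.7 Ω

V_out/V_DC = R2/(R1+R2) = 0.9189.
So R2 = R1 · V_out/(V_DC − V_out) = 3.94 × 10.2/(11.1 − 10.2) = 3.94 × 11.33 = 44.65 Ω.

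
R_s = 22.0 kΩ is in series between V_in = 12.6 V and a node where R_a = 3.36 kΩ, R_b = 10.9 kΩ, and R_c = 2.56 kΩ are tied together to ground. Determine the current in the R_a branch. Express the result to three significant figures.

Equivalent of the parallel group: R_p = 1.282 kΩ.
Node voltage V_A = V_in · R_p/(R_s + R_p) = 12.6 × 0.05507 = 0.6938 V.
Branch current I = V_A/R_a = 0.6938/3.36 = 0.2065 mA.
(Equivalently: I_total = 0.5412 mA, then current-divider fraction G_k/ΣG = 0.3816.)

I ≈ 0.207 mA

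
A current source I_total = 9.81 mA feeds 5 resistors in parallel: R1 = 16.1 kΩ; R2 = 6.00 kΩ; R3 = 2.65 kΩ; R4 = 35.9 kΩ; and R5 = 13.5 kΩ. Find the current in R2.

Conductances: ΣG = 1/16.1 + 1/6.00 + 1/2.65 + 1/35.9 + 1/13.5 = 0.7081 (1/kΩ).
Current divider: I(R2) = I_total · G_k/ΣG = 9.81 × (0.1667/0.7081) = 9.81 × 0.2354 = 2.309 mA.

I ≈ 2.31 mA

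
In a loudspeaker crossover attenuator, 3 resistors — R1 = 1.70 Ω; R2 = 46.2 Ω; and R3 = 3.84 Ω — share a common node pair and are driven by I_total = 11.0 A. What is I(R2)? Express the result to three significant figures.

I ≈ 0.274 A

ΣG = 1/1.70 + 1/46.2 + 1/3.84 = 0.8703.
Current divider: I(R2) = I_total · G_k/ΣG = 11.0 × (0.02165/0.8703) = 11.0 × 0.02487 = 0.2736 A.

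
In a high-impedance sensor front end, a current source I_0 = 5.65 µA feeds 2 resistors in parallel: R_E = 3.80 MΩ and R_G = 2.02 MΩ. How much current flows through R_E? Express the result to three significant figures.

I ≈ 1.96 µA

Two-branch current divider: I_k = I_0 · R_other/(R_1 + R_2).
So I = 5.65 × 2.02/5.820 = 1.961 µA.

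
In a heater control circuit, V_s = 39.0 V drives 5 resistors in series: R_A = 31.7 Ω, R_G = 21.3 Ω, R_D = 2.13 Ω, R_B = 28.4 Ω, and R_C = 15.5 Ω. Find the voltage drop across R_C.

Total series resistance ΣR = 31.7 + 21.3 + 2.13 + 28.4 + 15.5 = 99.03 Ω.
Voltage divider: V = V_s · (15.50 / 99.03) = 39.0 × 0.1565 = 6.104 V.

V ≈ 6.10 V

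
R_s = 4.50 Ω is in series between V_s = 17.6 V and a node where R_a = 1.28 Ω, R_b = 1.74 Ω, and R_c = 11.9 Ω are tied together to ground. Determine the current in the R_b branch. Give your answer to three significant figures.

I ≈ 1.35 A

Equivalent of the parallel group: R_p = 0.6944 Ω.
V_A by voltage divider: V_A = 17.6 × 0.6944/(4.50 + 0.6944) = 2.353 V.
I(R_b) = V_A / R_b = 2.353/1.74 = 1.352 A.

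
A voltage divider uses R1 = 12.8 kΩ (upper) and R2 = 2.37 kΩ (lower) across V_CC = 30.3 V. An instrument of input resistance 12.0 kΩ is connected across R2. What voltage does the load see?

V_out ≈ 4.06 V

First combine the lower leg with the load: R2 ‖ R_L = 1.979 kΩ.
Then V_out = V_CC · R2'/(R1 + R2') = 30.3 × 1.979/14.78 = 4.058 V.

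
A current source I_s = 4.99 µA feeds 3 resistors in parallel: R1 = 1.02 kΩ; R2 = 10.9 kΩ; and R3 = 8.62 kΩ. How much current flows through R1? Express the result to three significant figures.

I ≈ 4.12 µA

ΣG = 1/1.02 + 1/10.9 + 1/8.62 = 1.188.
Current divider: I(R1) = I_s · G_k/ΣG = 4.99 × (0.9804/1.188) = 4.99 × 0.8251 = 4.117 µA.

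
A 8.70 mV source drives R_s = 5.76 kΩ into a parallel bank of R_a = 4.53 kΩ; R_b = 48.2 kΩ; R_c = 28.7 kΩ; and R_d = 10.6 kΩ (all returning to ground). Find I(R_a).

I ≈ 0.613 µA

Parallel bank: R_p = 1/(1/4.53 + 1/48.2 + 1/28.7 + 1/10.6) = 2.698 kΩ.
Node voltage V_A = V_s · R_p/(R_s + R_p) = 8.70 × 0.3190 = 2.775 mV.
Branch current I = V_A/R_a = 2.775/4.53 = 0.6126 µA.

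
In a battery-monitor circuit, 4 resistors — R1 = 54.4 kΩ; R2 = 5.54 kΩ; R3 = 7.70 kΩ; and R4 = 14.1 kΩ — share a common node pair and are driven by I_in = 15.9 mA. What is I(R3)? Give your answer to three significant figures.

I ≈ 5.17 mA

Conductances: ΣG = 1/54.4 + 1/5.54 + 1/7.70 + 1/14.1 = 0.3997 (1/kΩ).
Current divider: I(R3) = I_in · G_k/ΣG = 15.9 × (0.1299/0.3997) = 15.9 × 0.3249 = 5.166 mA.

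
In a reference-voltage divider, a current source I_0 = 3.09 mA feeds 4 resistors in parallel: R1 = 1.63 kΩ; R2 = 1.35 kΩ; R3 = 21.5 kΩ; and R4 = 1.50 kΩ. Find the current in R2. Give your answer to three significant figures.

ΣG = 1/1.63 + 1/1.35 + 1/21.5 + 1/1.50 = 2.067.
R2 takes the fraction G_k/ΣG = 0.7407/2.067 = 0.3583, so I = 3.09 × 0.3583 = 1.107 mA.

I ≈ 1.11 mA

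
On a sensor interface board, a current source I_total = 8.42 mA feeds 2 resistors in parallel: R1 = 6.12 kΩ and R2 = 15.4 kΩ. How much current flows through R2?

For two parallel branches, I_k = I_total · (other R)/(sum of R).
So I = 8.42 × 6.12/21.52 = 2.395 mA.

I ≈ 2.39 mA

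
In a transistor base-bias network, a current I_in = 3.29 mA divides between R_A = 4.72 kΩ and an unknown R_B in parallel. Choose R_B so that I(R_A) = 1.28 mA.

The fraction through R_A equals R_B/(R_A+R_B).
With f = 0.3891, R_B = R_A · f/(1−f) = 4.72 × 0.6368 = 3.006 kΩ.

R_B ≈ 3.01 kΩ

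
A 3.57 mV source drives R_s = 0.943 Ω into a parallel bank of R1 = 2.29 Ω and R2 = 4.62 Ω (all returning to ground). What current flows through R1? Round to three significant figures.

I ≈ 0.965 mA

Equivalent of the parallel group: R_p = 1.531 Ω.
V_A = 3.57 × 1.531/2.474 = 2.209 mV.
I(R1) = V_A / R1 = 2.209/2.29 = 0.9648 mA.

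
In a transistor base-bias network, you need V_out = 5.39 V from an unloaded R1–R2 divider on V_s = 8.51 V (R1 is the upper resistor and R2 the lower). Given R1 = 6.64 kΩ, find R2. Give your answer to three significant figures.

V_out/V_s = R2/(R1+R2) = 0.6334.
So R2 = R1 · V_out/(V_s − V_out) = 6.64 × 5.39/(8.51 − 5.39) = 6.64 × 1.728 = 11.47 kΩ.

R2 ≈ 11.5 kΩ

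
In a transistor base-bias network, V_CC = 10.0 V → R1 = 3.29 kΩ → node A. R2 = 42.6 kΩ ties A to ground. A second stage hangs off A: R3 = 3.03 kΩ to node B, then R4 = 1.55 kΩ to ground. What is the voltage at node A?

Node A sees R2 in parallel with the series input of stage 2, R3 + R4 = 4.580 kΩ.
Effective lower resistance at A: R2 ‖ 4.580 = 4.135 kΩ.
V_A = 10.0 × 4.135/(3.29 + 4.135) = 5.569 V.

V_A ≈ 5.57 V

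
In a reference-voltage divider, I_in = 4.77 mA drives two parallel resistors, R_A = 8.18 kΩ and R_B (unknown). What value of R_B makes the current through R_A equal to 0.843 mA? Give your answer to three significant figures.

The fraction through R_A equals R_B/(R_A+R_B).
0.843/4.77 = R_B/(R_A + R_B) → R_B = R_A · (0.1767)/(1 − 0.1767) = 8.18 × 0.2147 = 1.756 kΩ.

R_B ≈ 1.76 kΩ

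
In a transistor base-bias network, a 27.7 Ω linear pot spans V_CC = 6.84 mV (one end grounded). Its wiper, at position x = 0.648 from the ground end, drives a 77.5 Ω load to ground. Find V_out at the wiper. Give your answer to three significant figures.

Split the track: R_lower = x·R_p = 17.95 Ω, R_upper = (1−x)·R_p = 9.750 Ω.
(x·R_p) ‖ R_L = 14.57 Ω.
Loaded-divider output: V_out = 6.84 × 0.5992 = 4.098 mV.

V_out ≈ 4.10 mV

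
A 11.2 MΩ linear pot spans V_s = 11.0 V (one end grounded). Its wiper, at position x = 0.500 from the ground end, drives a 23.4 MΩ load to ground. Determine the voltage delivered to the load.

V_out ≈ 4.91 V

Lower segment x·R_p = 5.600 MΩ; upper segment (1−x)·R_p = 5.600 MΩ.
R_L loads the lower segment: effective lower R = 4.519 MΩ.
V_out = 11.0 × 4.519/(5.600 + 4.519) = 4.912 V.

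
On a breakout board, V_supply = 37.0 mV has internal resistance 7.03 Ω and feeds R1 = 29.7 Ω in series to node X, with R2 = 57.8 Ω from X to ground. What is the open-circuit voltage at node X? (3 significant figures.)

R1' = 7.03 + 29.7 = 36.73 Ω (source resistance + R1).
V_th is the unloaded tap voltage: V_supply · R2/(R1'+R2) = 37.0 × 0.6114 = 22.62 mV.

V_th ≈ 22.6 mV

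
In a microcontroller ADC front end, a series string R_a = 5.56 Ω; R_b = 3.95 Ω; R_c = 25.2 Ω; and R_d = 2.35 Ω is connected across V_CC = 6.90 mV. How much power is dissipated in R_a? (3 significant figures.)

P ≈ 0.193 µW

ΣR = 37.06 Ω → I = 6.90/37.06 = 0.1862 mA.
P(R_a) = I²·R_a = (0.1862)² × 5.56 = 0.1927 µW.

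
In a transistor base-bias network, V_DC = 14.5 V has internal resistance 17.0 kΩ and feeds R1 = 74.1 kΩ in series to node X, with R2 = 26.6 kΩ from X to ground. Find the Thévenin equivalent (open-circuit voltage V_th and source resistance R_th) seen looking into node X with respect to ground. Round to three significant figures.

R1' = 17.0 + 74.1 = 91.10 kΩ (source resistance + R1).
Open-circuit (no load on X): V_th = V_DC · R2/(R1' + R2) = 14.5 × 26.6/(91.10 + 26.6) = 3.277 V.
With V_DC suppressed (replaced by a short), R_th = R1' ‖ R2 = (91.10 × 26.6)/(91.10 + 26.6) = 20.59 kΩ.

V_th ≈ 3.28 V, R_th ≈ 20.6 kΩ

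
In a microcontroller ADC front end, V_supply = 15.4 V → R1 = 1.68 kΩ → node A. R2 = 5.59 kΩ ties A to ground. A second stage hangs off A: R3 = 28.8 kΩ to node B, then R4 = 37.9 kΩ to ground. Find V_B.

Node A sees R2 in parallel with the series input of stage 2, R3 + R4 = 66.70 kΩ.
Effective lower resistance at A: R2 ‖ 66.70 = 5.158 kΩ.
So V_A = 15.4 × 0.7543 = 11.62 V.
V_B = V_A × 0.5682 = 6.601 V.

V_B ≈ 6.60 V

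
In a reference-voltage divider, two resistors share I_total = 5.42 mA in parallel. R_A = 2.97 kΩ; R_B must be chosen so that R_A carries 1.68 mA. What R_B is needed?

R_B ≈ 1.33 kΩ

Two-branch current divider: I_A = I_total · R_B/(R_A + R_B).
With f = 0.3100, R_B = R_A · f/(1−f) = 2.97 × 0.4492 = 1.334 kΩ.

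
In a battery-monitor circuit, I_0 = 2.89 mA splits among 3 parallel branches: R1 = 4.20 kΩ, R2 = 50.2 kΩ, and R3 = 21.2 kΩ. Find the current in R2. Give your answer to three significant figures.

ΣG = 1/4.20 + 1/50.2 + 1/21.2 = 0.3052.
By the current-divider rule, I = I_0 · G_k/ΣG = 2.89 × 0.06527 = 0.1886 mA.

I ≈ 0.189 mA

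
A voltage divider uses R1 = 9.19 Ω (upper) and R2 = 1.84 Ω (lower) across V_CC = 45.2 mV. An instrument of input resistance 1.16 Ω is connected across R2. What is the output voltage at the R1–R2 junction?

R2 ‖ R_L = (1.84 × 1.16)/(1.84 + 1.16) = 0.7115 Ω.
Voltage divider with the loaded lower leg: V_out = 45.2 × 0.7115/(9.19 + 0.7115) = 45.2 × 0.07185 = 3.248 mV.

V_out ≈ 3.25 mV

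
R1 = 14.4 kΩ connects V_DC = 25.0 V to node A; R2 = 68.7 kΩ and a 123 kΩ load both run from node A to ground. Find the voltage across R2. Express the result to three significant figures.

V_out ≈ 18.8 V

The load sits in parallel with R2, giving an effective lower resistance R2' = R2·R_L/(R2+R_L) = 44.08 kΩ.
Voltage divider with the loaded lower leg: V_out = 25.0 × 44.08/(14.4 + 44.08) = 25.0 × 0.7538 = 18.84 V.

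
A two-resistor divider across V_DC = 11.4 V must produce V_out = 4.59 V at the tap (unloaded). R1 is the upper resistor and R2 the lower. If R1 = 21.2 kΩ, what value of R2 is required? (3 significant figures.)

R2 ≈ 14.3 kΩ

The divider ratio is R2/(R1+R2) = 4.59/11.4 = 0.4026.
Rearranging, R2 = R1·k/(1−k) = 21.2 × 0.6740 = 14.29 kΩ.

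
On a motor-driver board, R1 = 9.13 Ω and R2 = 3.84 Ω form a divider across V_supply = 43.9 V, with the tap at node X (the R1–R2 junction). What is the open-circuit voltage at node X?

V_th is the unloaded tap voltage: V_supply · R2/(R1+R2) = 43.9 × 0.2961 = 13.00 V.

V_th ≈ 13.0 V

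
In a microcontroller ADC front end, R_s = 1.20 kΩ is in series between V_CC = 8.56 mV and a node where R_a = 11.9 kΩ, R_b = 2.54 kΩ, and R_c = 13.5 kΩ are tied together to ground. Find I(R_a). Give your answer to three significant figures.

I ≈ 0.433 µA

Combine the parallel branches: R_p = (1/11.9 + 1/2.54 + 1/13.5)⁻¹ = 1.812 kΩ.
V_A = 8.56 × 1.812/3.012 = 5.150 mV.
I(R_a) = V_A / R_a = 5.150/11.9 = 0.4328 µA.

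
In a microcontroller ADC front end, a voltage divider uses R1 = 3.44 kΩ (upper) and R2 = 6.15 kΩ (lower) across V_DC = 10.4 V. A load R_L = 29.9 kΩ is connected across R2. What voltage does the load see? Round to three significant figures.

V_out ≈ 6.21 V

R2 ‖ R_L = (6.15 × 29.9)/(6.15 + 29.9) = 5.101 kΩ.
Now apply the divider: V_out = 10.4 × 0.5972 = 6.211 V.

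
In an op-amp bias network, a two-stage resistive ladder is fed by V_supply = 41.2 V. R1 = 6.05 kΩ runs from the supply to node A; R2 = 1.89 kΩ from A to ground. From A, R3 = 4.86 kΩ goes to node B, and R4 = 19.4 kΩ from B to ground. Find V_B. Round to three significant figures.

The second stage (R3 + R4 = 24.26 kΩ) loads node A in parallel with R2.
R2 ‖ (R3+R4) = 1.753 kΩ.
So V_A = 41.2 × 0.2247 = 9.258 V.
Stage 2 is unloaded, so V_B = V_A · R4/(R3+R4) = 9.258 × 19.4/24.26 = 7.403 V.

V_B ≈ 7.40 V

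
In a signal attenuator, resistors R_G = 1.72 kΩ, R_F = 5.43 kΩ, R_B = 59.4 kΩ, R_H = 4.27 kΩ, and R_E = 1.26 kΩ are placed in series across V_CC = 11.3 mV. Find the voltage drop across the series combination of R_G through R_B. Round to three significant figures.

V ≈ 10.4 mV

ΣR = 1.72 + 5.43 + 59.4 + 4.27 + 1.26 = 72.08 kΩ.
R_{R_G..R_B} = 1.72 + 5.43 + 59.4 = 66.55 kΩ.
Voltage divider: V = V_CC · (66.55 / 72.08) = 11.3 × 0.9233 = 10.43 mV.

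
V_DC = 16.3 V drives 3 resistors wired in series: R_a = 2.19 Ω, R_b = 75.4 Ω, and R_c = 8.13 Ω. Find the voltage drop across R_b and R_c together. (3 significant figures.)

Total series resistance ΣR = 2.19 + 75.4 + 8.13 = 85.72 Ω.
R_{R_b..R_c} = 75.4 + 8.13 = 83.53 Ω.
V = V_DC · R/ΣR = 16.3 × 0.9745 = 15.88 V.

V ≈ 15.9 V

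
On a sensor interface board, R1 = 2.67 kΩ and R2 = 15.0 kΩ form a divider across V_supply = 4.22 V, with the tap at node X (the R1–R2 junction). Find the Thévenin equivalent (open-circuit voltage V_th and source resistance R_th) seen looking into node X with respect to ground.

V_th is the unloaded tap voltage: V_supply · R2/(R1+R2) = 4.22 × 0.8489 = 3.582 V.
With V_supply suppressed (replaced by a short), R_th = R1 ‖ R2 = (2.670 × 15.0)/(2.670 + 15.0) = 2.267 kΩ.

V_th ≈ 3.58 V, R_th ≈ 2.27 kΩ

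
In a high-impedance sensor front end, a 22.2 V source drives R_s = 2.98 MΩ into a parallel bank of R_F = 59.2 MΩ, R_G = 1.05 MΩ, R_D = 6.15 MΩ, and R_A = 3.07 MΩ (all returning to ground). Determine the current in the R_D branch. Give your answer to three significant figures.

I ≈ 0.676 µA

Parallel bank: R_p = 1/(1/59.2 + 1/1.05 + 1/6.15 + 1/3.07) = 0.6861 MΩ.
V_A = 22.2 × 0.6861/3.666 = 4.154 V.
I(R_D) = V_A / R_D = 4.154/6.15 = 0.6755 µA.
(Check via current divider: I_total = 6.056 µA; share G_k/ΣG = 0.1116 → same result.)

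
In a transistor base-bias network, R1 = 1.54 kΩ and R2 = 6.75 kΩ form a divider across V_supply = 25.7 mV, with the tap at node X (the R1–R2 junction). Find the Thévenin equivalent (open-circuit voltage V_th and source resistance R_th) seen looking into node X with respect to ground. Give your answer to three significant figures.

Open-circuit (no load on X): V_th = V_supply · R2/(R1 + R2) = 25.7 × 6.75/(1.540 + 6.75) = 20.93 mV.
Zeroing V_supply shorts the top of R1 to ground, so R_th = R1 ‖ R2 = 1.254 kΩ.

V_th ≈ 20.9 mV, R_th ≈ 1.25 kΩ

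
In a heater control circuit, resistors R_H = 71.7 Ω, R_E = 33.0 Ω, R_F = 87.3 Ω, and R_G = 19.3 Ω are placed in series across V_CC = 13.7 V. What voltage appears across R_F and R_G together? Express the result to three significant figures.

Series total: ΣR = 71.7 + 33.0 + 87.3 + 19.3 = 211.3 Ω.
R_{R_F..R_G} = 87.3 + 19.3 = 106.6 Ω.
Voltage divider: V = V_CC · (106.6 / 211.3) = 13.7 × 0.5045 = 6.912 V.

V ≈ 6.91 V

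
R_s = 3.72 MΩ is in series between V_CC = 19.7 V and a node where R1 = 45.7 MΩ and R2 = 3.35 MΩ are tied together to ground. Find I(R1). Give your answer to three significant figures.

I ≈ 0.197 µA

Combine the parallel branches: R_p = (1/45.7 + 1/3.35)⁻¹ = 3.121 MΩ.
Node voltage V_A = V_CC · R_p/(R_s + R_p) = 19.7 × 0.4562 = 8.988 V.
I(R1) = V_A / R1 = 8.988/45.7 = 0.1967 µA.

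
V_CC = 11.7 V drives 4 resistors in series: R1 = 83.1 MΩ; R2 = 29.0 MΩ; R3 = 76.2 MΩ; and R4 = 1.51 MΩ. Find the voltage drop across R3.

Total series resistance ΣR = 83.1 + 29.0 + 76.2 + 1.51 = 189.8 MΩ.
Voltage divider: V = V_CC · (76.20 / 189.8) = 11.7 × 0.4015 = 4.697 V.

V ≈ 4.70 V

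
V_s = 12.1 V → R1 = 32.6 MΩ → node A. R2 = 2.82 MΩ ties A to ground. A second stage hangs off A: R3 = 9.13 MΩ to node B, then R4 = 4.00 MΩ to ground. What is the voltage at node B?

V_B ≈ 0.245 V

Looking into the second stage from A: R3 + R4 = 13.13 MΩ appears in parallel with R2.
Effective lower resistance at A: R2 ‖ 13.13 = 2.321 MΩ.
So V_A = 12.1 × 0.06648 = 0.8044 V.
V_B = V_A × 0.3046 = 0.2450 V.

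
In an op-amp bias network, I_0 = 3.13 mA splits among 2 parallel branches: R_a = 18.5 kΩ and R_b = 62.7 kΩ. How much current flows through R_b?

I ≈ 0.713 mA

With just two branches, the current splits inversely with resistance.
So I = 3.13 × 18.5/81.20 = 0.7131 mA.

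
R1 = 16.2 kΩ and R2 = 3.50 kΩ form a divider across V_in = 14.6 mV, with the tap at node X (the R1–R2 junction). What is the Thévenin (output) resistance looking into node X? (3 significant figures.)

Looking into X with the source shorted: R_th = R1·R2/(R1+R2) = 16.20 × 3.50/19.70 = 2.878 kΩ.

R_th ≈ 2.88 kΩ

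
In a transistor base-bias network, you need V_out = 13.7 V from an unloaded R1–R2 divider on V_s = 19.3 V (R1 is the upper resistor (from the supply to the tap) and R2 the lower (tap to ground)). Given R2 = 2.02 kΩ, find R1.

The divider ratio is R2/(R1+R2) = 13.7/19.3 = 0.7098.
Rearranging, R1 = R2·(1−k)/k = 2.02 × 0.4088 = 0.8257 kΩ.

R1 ≈ 0.826 kΩ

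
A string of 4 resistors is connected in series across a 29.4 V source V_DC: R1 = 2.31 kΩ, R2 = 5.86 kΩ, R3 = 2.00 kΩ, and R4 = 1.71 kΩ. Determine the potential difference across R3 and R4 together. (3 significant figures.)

ΣR = 2.31 + 5.86 + 2.00 + 1.71 = 11.88 kΩ.
R_{R3..R4} = 2.00 + 1.71 = 3.710 kΩ.
By the voltage-divider rule, V = 29.4 × 3.710/11.88 = 9.181 V.

V ≈ 9.18 V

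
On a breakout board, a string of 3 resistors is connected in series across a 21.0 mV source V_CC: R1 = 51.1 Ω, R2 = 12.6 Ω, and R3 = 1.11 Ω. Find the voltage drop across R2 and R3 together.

Series total: ΣR = 51.1 + 12.6 + 1.11 = 64.81 Ω.
R_{R2..R3} = 12.6 + 1.11 = 13.71 Ω.
By the voltage-divider rule, V = 21.0 × 13.71/64.81 = 4.442 mV.

V ≈ 4.44 mV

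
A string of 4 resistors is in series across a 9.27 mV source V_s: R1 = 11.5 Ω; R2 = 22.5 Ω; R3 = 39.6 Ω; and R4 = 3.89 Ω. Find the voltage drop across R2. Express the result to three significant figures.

V ≈ 2.69 mV

ΣR = 11.5 + 22.5 + 39.6 + 3.89 = 77.49 Ω.
By the voltage-divider rule, V = 9.27 × 22.50/77.49 = 2.692 mV.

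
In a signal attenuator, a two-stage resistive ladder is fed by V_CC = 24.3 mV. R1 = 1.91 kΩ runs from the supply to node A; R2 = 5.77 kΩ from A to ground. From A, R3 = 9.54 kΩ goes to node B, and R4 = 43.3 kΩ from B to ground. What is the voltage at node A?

Node A sees R2 in parallel with the series input of stage 2, R3 + R4 = 52.84 kΩ.
Effective lower resistance at A: R2 ‖ 52.84 = 5.202 kΩ.
First divider: V_A = V_CC · 5.202/(1.91 + 5.202) = 17.77 mV.

V_A ≈ 17.8 mV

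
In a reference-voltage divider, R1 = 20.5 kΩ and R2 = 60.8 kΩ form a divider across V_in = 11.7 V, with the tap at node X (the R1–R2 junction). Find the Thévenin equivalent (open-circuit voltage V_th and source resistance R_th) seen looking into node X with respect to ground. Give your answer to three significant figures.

Open-circuit (no load on X): V_th = V_in · R2/(R1 + R2) = 11.7 × 60.8/(20.50 + 60.8) = 8.750 V.
With V_in suppressed (replaced by a short), R_th = R1 ‖ R2 = (20.50 × 60.8)/(20.50 + 60.8) = 15.33 kΩ.

V_th ≈ 8.75 V, R_th ≈ 15.3 kΩ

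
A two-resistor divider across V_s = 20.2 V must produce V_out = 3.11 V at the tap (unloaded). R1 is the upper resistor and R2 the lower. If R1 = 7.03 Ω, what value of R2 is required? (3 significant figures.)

R2 ≈ 1.28 Ω

V_out/V_s = R2/(R1+R2) = 0.1540.
So R2 = R1 · V_out/(V_s − V_out) = 7.03 × 3.11/(20.2 − 3.11) = 7.03 × 0.1820 = 1.279 Ω.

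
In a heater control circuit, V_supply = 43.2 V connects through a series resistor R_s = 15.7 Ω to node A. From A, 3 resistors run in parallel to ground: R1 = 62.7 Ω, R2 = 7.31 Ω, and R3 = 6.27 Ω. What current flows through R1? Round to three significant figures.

Equivalent of the parallel group: R_p = 3.203 Ω.
V_A by voltage divider: V_A = 43.2 × 3.203/(15.7 + 3.203) = 7.319 V.
Branch current I = V_A/R1 = 7.319/62.7 = 0.1167 A.

I ≈ 0.117 A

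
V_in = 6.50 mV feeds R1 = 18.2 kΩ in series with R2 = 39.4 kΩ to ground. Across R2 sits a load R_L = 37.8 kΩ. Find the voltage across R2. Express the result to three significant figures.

R2 ‖ R_L = (39.4 × 37.8)/(39.4 + 37.8) = 19.29 kΩ.
Then V_out = V_in · R2'/(R1 + R2') = 6.50 × 19.29/37.49 = 3.345 mV.
(Unloaded it would be 4.45 mV; the load pulls it down.)

V_out ≈ 3.34 mV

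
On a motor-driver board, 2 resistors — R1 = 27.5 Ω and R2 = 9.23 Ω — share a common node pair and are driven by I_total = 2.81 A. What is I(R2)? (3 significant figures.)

For two parallel branches, I_k = I_total · (other R)/(sum of R).
So I = 2.81 × 27.5/36.73 = 2.104 A.

I ≈ 2.10 A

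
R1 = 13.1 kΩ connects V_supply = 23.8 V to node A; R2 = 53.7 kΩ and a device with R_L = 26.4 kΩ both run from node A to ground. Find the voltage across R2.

V_out ≈ 13.7 V

R2 ‖ R_L = (53.7 × 26.4)/(53.7 + 26.4) = 17.70 kΩ.
Then V_out = V_supply · R2'/(R1 + R2') = 23.8 × 17.70/30.80 = 13.68 V.
(Unloaded it would be 19.1 V; the load pulls it down.)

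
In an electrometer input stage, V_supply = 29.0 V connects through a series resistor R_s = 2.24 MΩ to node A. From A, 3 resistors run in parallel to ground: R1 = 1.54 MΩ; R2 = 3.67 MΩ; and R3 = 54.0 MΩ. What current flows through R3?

I ≈ 0.173 µA

Combine the parallel branches: R_p = (1/1.54 + 1/3.67 + 1/54.0)⁻¹ = 1.063 MΩ.
Node voltage V_A = V_supply · R_p/(R_s + R_p) = 29.0 × 0.3219 = 9.336 V.
Branch current I = V_A/R3 = 9.336/54.0 = 0.1729 µA.
(Equivalently: I_total = 8.779 µA, then current-divider fraction G_k/ΣG = 0.01969.)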